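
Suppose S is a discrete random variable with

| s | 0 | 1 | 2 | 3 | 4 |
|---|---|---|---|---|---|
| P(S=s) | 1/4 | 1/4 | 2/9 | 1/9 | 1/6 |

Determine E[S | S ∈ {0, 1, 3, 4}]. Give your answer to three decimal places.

P(S ∈ {0, 1, 3, 4}) = 1/4 + 1/4 + 1/9 + 1/6 = 7/9.
E[S | S ∈ {0, 1, 3, 4}] = [0·1/4 + 1·1/4 + 3·1/9 + 4·1/6] / (7/9)
 = 5/4 / (7/9)
 = 45/28

1.607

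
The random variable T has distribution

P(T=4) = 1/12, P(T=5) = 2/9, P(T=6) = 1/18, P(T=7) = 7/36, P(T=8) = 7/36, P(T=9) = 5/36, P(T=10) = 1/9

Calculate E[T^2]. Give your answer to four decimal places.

E[T^2] = Σ t^2·P(T=t)
 = 16·1/12 + 25·2/9 + 36·1/18 + 49·7/36 + 64·7/36 + 81·5/36 + 100·1/9
 = 4/3 + 50/9 + 2 + 343/36 + 112/9 + 45/4 + 100/9
 = 479/9

53.2222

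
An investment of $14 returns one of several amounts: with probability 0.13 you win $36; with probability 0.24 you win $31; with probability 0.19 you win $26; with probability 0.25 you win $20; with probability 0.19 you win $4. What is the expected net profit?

8.82

E[payout] = 36·0.13 + 31·0.24 + 26·0.19 + 20·0.25 + 4·0.19
 = 4.68 + 7.44 + 4.94 + 5 + 0.76
 = 22.82
Net = 22.82 - 14 = 8.82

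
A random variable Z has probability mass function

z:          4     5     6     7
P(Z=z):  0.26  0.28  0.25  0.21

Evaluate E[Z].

E[Z] = Σ z·P(Z=z)
 = 4·0.26 + 5·0.28 + 6·0.25 + 7·0.21
 = 1.04 + 1.4 + 1.5 + 1.47
 = 5.41

5.41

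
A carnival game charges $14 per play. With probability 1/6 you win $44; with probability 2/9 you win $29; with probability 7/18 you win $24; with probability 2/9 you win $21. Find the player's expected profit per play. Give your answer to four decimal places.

E[payout] = 44·1/6 + 29·2/9 + 24·7/18 + 21·2/9
 = 22/3 + 58/9 + 28/3 + 14/3
 = 250/9
Net = 250/9 - 14 = 124/9

13.7778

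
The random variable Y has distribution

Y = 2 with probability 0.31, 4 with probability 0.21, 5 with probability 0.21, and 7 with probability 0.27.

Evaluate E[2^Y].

E[2^Y] = Σ 2^y·P(Y=y)
 = 4·0.31 + 16·0.21 + 32·0.21 + 128·0.27
 = 1.24 + 3.36 + 6.72 + 34.56
 = 45.88

45.88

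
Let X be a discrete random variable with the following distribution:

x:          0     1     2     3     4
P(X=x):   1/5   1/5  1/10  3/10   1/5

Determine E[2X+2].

6.2

E[2X+2] = Σ (2x+2)·P(X=x)
 = 2·1/5 + 4·1/5 + 6·1/10 + 8·3/10 + 10·1/5
 = 2/5 + 4/5 + 3/5 + 12/5 + 2
 = 31/5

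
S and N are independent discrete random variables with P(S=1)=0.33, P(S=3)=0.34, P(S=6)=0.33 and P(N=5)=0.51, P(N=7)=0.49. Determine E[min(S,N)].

E[min(S,N)] = Σ_s Σ_n min(s,n) · P(S=s)P(N=n)
 = 1·0.1683 + 1·0.1617 + 3·0.1734 + 3·0.1666 + 5·0.1683 + 6·0.1617
 = 0.1683 + 0.1617 + 0.5202 + 0.4998 + 0.8415 + 0.9702
 = 3.1617

3.1617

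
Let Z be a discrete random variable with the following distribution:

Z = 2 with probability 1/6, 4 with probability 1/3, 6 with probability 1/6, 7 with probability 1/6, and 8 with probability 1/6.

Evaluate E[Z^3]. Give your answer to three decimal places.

E[Z^3] = Σ z^3·P(Z=z)
 = 8·1/6 + 64·1/3 + 216·1/6 + 343·1/6 + 512·1/6
 = 4/3 + 64/3 + 36 + 343/6 + 256/3
 = 1207/6

201.167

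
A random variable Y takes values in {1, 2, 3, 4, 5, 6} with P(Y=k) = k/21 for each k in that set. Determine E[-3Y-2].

-15

E[-3Y-2] = Σ (-3y-2)·P(Y=y)
 = (-5)·1/21 + (-8)·2/21 + (-11)·1/7 + (-14)·4/21 + (-17)·5/21 + (-20)·2/7
 = (-5/21) + (-16/21) + (-11/7) + (-8/3) + (-85/21) + (-40/7)
 = -15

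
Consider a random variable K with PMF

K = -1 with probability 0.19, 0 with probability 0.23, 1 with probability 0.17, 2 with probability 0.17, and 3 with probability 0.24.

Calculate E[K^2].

E[K^2] = Σ k^2·P(K=k)
 = 1·0.19 + 0·0.23 + 1·0.17 + 4·0.17 + 9·0.24
 = 0.19 + 0 + 0.17 + 0.68 + 2.16
 = 3.2

3.2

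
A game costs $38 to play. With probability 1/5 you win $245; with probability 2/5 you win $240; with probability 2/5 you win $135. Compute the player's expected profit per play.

161

E[payout] = 245·1/5 + 240·2/5 + 135·2/5
 = 49 + 96 + 54
 = 199
Net = 199 - 38 = 161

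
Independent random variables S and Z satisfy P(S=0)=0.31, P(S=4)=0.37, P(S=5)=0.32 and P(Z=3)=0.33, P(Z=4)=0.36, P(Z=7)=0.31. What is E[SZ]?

E[SZ] = Σ_s Σ_z sz · P(S=s)P(Z=z)
 = 0·0.1023 + 0·0.1116 + 0·0.0961 + 12·0.1221 + 16·0.1332 + 28·0.1147 + 15·0.1056 + 20·0.1152 + 35·0.0992
 = 0 + 0 + 0 + 1.4652 + 2.1312 + 3.2116 + 1.584 + 2.304 + 3.472
 = 14.168

14.168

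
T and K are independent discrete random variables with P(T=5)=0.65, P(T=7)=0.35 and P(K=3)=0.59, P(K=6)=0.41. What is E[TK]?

24.111

E[TK] = Σ_t Σ_k tk · P(T=t)P(K=k)
 = 15·0.3835 + 30·0.2665 + 21·0.2065 + 42·0.1435
 = 5.7525 + 7.995 + 4.3365 + 6.027
 = 24.111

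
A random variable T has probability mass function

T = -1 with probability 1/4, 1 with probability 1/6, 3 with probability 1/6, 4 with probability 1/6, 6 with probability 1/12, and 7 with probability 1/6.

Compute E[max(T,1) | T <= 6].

2.5

P(T <= 6) = 1/4 + 1/6 + 1/6 + 1/6 + 1/12 = 5/6.
E[max(T,1) | T <= 6] = [1·1/4 + 1·1/6 + 3·1/6 + 4·1/6 + 6·1/12] / (5/6)
 = 25/12 / (5/6)
 = 5/2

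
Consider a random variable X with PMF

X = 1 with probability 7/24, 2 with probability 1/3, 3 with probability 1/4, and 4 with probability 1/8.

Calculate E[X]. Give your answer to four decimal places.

E[X] = Σ x·P(X=x)
 = 1·7/24 + 2·1/3 + 3·1/4 + 4·1/8
 = 7/24 + 2/3 + 3/4 + 1/2
 = 53/24

2.2083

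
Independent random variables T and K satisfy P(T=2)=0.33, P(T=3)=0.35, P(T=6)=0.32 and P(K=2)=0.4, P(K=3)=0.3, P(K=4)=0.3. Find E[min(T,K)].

2.498

E[min(T,K)] = Σ_t Σ_k min(t,k) · P(T=t)P(K=k)
 = 2·0.132 + 2·0.099 + 2·0.099 + 2·0.14 + 3·0.105 + 3·0.105 + 2·0.128 + 3·0.096 + 4·0.096
 = 0.264 + 0.198 + 0.198 + 0.28 + 0.315 + 0.315 + 0.256 + 0.288 + 0.384
 = 2.498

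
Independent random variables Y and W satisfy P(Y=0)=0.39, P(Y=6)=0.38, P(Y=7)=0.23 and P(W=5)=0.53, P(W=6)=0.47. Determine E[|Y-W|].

2.6866

E[|Y-W|] = Σ_y Σ_w |y-w| · P(Y=y)P(W=w)
 = 5·0.2067 + 6·0.1833 + 1·0.2014 + 0·0.1786 + 2·0.1219 + 1·0.1081
 = 1.0335 + 1.0998 + 0.2014 + 0 + 0.2438 + 0.1081
 = 2.6866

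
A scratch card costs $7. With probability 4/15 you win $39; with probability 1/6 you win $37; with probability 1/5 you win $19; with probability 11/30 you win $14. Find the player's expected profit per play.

18.5

E[payout] = 39·4/15 + 37·1/6 + 19·1/5 + 14·11/30
 = 52/5 + 37/6 + 19/5 + 77/15
 = 51/2
Net = 51/2 - 7 = 37/2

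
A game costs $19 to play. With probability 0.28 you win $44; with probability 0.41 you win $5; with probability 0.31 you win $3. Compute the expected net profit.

E[payout] = 44·0.28 + 5·0.41 + 3·0.31
 = 12.32 + 2.05 + 0.93
 = 15.3
Net = 15.3 - 19 = -3.7

-3.7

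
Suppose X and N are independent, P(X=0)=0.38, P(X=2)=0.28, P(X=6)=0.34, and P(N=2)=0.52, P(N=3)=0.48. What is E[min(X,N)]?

1.4032

E[min(X,N)] = Σ_x Σ_n min(x,n) · P(X=x)P(N=n)
 = 0·0.1976 + 0·0.1824 + 2·0.1456 + 2·0.1344 + 2·0.1768 + 3·0.1632
 = 0 + 0 + 0.2912 + 0.2688 + 0.3536 + 0.4896
 = 1.4032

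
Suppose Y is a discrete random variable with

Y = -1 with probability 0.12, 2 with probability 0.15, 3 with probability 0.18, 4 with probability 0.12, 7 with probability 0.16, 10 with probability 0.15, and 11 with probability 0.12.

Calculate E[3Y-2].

13.42

E[3Y-2] = Σ (3y-2)·P(Y=y)
 = (-5)·0.12 + 4·0.15 + 7·0.18 + 10·0.12 + 19·0.16 + 28·0.15 + 31·0.12
 = (-0.6) + 0.6 + 1.26 + 1.2 + 3.04 + 4.2 + 3.72
 = 13.42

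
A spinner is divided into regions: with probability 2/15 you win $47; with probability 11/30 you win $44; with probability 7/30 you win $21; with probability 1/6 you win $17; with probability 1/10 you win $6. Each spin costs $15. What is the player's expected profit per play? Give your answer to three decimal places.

15.733

E[payout] = 47·2/15 + 44·11/30 + 21·7/30 + 17·1/6 + 6·1/10
 = 94/15 + 242/15 + 49/10 + 17/6 + 3/5
 = 461/15
Net = 461/15 - 15 = 236/15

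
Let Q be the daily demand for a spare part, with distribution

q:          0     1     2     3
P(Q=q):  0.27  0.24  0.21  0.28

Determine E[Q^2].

E[Q^2] = Σ q^2·P(Q=q)
 = 0·0.27 + 1·0.24 + 4·0.21 + 9·0.28
 = 0 + 0.24 + 0.84 + 2.52
 = 3.6

3.6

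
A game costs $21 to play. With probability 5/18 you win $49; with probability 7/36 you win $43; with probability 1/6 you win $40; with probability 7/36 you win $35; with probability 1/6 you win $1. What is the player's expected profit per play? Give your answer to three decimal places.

14.611

E[payout] = 49·5/18 + 43·7/36 + 40·1/6 + 35·7/36 + 1·1/6
 = 245/18 + 301/36 + 20/3 + 245/36 + 1/6
 = 641/18
Net = 641/18 - 21 = 263/18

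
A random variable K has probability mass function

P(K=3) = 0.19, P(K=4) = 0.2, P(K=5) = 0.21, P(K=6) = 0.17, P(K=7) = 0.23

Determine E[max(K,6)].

E[max(K,6)] = Σ max(k,6)·P(K=k)
 = 6·0.19 + 6·0.2 + 6·0.21 + 6·0.17 + 7·0.23
 = 1.14 + 1.2 + 1.26 + 1.02 + 1.61
 = 6.23

6.23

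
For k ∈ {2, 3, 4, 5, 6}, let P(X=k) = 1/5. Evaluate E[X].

E[X] = Σ x·P(X=x)
 = 2·1/5 + 3·1/5 + 4·1/5 + 5·1/5 + 6·1/5
 = 2/5 + 3/5 + 4/5 + 1 + 6/5
 = 4

4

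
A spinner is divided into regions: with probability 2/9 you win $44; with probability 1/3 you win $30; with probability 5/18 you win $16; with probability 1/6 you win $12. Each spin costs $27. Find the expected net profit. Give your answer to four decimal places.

E[payout] = 44·2/9 + 30·1/3 + 16·5/18 + 12·1/6
 = 88/9 + 10 + 40/9 + 2
 = 236/9
Net = 236/9 - 27 = -7/9

-0.7778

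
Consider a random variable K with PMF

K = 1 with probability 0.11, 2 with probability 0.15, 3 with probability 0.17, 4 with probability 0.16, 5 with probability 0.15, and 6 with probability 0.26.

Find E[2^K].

26.18

E[2^K] = Σ 2^k·P(K=k)
 = 2·0.11 + 4·0.15 + 8·0.17 + 16·0.16 + 32·0.15 + 64·0.26
 = 0.22 + 0.6 + 1.36 + 2.56 + 4.8 + 16.64
 = 26.18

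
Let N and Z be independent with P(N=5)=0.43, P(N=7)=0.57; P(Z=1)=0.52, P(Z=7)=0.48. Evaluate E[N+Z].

E[N+Z] = Σ_n Σ_z (n+z) · P(N=n)P(Z=z)
 = 6·0.2236 + 12·0.2064 + 8·0.2964 + 14·0.2736
 = 1.3416 + 2.4768 + 2.3712 + 3.8304
 = 10.02

10.02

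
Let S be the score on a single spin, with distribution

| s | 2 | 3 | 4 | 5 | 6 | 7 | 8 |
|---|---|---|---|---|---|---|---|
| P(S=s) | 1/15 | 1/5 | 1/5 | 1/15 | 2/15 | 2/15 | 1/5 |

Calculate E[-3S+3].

-12.6

E[-3S+3] = Σ (-3s+3)·P(S=s)
 = (-3)·1/15 + (-6)·1/5 + (-9)·1/5 + (-12)·1/15 + (-15)·2/15 + (-18)·2/15 + (-21)·1/5
 = (-1/5) + (-6/5) + (-9/5) + (-4/5) + (-2) + (-12/5) + (-21/5)
 = -63/5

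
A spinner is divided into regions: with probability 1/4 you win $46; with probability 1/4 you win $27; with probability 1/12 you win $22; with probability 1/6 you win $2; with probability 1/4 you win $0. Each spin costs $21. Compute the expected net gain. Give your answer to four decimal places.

E[payout] = 46·1/4 + 27·1/4 + 22·1/12 + 2·1/6 + 0·1/4
 = 23/2 + 27/4 + 11/6 + 1/3 + 0
 = 245/12
Net = 245/12 - 21 = -7/12

-0.5833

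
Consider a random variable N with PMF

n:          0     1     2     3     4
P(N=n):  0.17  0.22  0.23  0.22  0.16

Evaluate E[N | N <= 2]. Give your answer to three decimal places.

P(N <= 2) = 0.17 + 0.22 + 0.23 = 0.62.
E[N | N <= 2] = [0·0.17 + 1·0.22 + 2·0.23] / 0.62
 = 0.68 / 0.62
 = 34/31

1.097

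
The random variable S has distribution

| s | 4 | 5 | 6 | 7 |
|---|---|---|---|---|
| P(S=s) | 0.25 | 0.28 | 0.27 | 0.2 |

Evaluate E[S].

E[S] = Σ s·P(S=s)
 = 4·0.25 + 5·0.28 + 6·0.27 + 7·0.2
 = 1 + 1.4 + 1.62 + 1.4
 = 5.42

5.42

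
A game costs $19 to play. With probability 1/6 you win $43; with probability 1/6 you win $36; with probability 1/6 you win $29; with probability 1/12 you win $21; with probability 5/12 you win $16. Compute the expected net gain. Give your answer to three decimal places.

7.417

E[payout] = 43·1/6 + 36·1/6 + 29·1/6 + 21·1/12 + 16·5/12
 = 43/6 + 6 + 29/6 + 7/4 + 20/3
 = 317/12
Net = 317/12 - 19 = 89/12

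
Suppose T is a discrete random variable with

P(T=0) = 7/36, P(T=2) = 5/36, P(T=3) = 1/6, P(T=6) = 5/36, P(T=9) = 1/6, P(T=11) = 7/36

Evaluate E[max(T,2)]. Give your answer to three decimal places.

5.639

E[max(T,2)] = Σ max(t,2)·P(T=t)
 = 2·7/36 + 2·5/36 + 3·1/6 + 6·5/36 + 9·1/6 + 11·7/36
 = 7/18 + 5/18 + 1/2 + 5/6 + 3/2 + 77/36
 = 203/36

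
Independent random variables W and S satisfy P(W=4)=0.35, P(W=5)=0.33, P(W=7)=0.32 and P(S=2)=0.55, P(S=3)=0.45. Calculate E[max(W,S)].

5.29

E[max(W,S)] = Σ_w Σ_s max(w,s) · P(W=w)P(S=s)
 = 4·0.1925 + 4·0.1575 + 5·0.1815 + 5·0.1485 + 7·0.176 + 7·0.144
 = 0.77 + 0.63 + 0.9075 + 0.7425 + 1.232 + 1.008
 = 5.29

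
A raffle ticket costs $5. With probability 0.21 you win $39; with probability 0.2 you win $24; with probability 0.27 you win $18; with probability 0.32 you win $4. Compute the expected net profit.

14.13

E[payout] = 39·0.21 + 24·0.2 + 18·0.27 + 4·0.32
 = 8.19 + 4.8 + 4.86 + 1.28
 = 19.13
Net = 19.13 - 5 = 14.13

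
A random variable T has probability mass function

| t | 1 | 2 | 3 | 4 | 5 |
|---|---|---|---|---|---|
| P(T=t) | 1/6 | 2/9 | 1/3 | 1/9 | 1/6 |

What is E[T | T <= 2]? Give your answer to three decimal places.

1.571

P(T <= 2) = 1/6 + 2/9 = 7/18.
E[T | T <= 2] = [1·1/6 + 2·2/9] / (7/18)
 = 11/18 / (7/18)
 = 11/7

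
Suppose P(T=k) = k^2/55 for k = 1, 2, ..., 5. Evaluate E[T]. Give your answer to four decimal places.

4.0909

E[T] = Σ t·P(T=t)
 = 1·1/55 + 2·4/55 + 3·9/55 + 4·16/55 + 5·5/11
 = 1/55 + 8/55 + 27/55 + 64/55 + 25/11
 = 45/11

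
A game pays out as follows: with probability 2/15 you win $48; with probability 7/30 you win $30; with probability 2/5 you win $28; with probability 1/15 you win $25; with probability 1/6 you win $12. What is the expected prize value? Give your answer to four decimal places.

E[payout] = 48·2/15 + 30·7/30 + 28·2/5 + 25·1/15 + 12·1/6
 = 32/5 + 7 + 56/5 + 5/3 + 2
 = 424/15

28.2667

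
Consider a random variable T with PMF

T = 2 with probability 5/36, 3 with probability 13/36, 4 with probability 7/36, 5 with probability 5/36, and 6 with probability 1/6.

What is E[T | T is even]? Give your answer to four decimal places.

P(T is even) = 5/36 + 7/36 + 1/6 = 1/2.
E[T | T is even] = [2·5/36 + 4·7/36 + 6·1/6] / (1/2)
 = 37/18 / (1/2)
 = 37/9

4.1111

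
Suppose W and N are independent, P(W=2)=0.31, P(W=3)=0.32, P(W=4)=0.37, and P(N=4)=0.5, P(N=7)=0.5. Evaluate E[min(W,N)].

E[min(W,N)] = Σ_w Σ_n min(w,n) · P(W=w)P(N=n)
 = 2·0.155 + 2·0.155 + 3·0.16 + 3·0.16 + 4·0.185 + 4·0.185
 = 0.31 + 0.31 + 0.48 + 0.48 + 0.74 + 0.74
 = 3.06

3.06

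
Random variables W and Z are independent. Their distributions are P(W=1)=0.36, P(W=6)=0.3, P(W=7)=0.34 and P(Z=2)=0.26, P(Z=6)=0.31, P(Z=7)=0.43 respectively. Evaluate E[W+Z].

E[W+Z] = Σ_w Σ_z (w+z) · P(W=w)P(Z=z)
 = 3·0.0936 + 7·0.1116 + 8·0.1548 + 8·0.078 + 12·0.093 + 13·0.129 + 9·0.0884 + 13·0.1054 + 14·0.1462
 = 0.2808 + 0.7812 + 1.2384 + 0.624 + 1.116 + 1.677 + 0.7956 + 1.3702 + 2.0468
 = 9.93

9.93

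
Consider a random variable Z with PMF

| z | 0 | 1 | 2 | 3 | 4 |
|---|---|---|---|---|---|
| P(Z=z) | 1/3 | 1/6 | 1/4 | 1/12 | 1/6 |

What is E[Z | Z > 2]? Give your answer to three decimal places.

3.667

P(Z > 2) = 1/12 + 1/6 = 1/4.
E[Z | Z > 2] = [3·1/12 + 4·1/6] / (1/4)
 = 11/12 / (1/4)
 = 11/3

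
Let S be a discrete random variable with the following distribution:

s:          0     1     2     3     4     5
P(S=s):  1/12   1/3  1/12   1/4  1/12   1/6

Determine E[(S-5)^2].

9.25

E[(S-5)^2] = Σ (s-5)^2·P(S=s)
 = 25·1/12 + 16·1/3 + 9·1/12 + 4·1/4 + 1·1/12 + 0·1/6
 = 25/12 + 16/3 + 3/4 + 1 + 1/12 + 0
 = 37/4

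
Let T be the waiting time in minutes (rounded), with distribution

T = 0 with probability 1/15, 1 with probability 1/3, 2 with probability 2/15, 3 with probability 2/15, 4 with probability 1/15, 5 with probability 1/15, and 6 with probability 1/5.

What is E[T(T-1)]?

E[T(T-1)] = Σ t(t-1)·P(T=t)
 = 0·1/15 + 0·1/3 + 2·2/15 + 6·2/15 + 12·1/15 + 20·1/15 + 30·1/5
 = 0 + 0 + 4/15 + 4/5 + 4/5 + 4/3 + 6
 = 46/5

9.2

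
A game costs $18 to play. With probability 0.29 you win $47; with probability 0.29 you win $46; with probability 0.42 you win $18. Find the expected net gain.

16.53

E[payout] = 47·0.29 + 46·0.29 + 18·0.42
 = 13.63 + 13.34 + 7.56
 = 34.53
Net = 34.53 - 18 = 16.53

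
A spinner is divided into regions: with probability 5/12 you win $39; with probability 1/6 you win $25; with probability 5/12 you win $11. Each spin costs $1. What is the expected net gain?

E[payout] = 39·5/12 + 25·1/6 + 11·5/12
 = 65/4 + 25/6 + 55/12
 = 25
Net = 25 - 1 = 24

24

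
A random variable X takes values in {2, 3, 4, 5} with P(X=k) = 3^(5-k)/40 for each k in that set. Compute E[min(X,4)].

E[min(X,4)] = Σ min(x,4)·P(X=x)
 = 2·27/40 + 3·9/40 + 4·3/40 + 4·1/40
 = 27/20 + 27/40 + 3/10 + 1/10
 = 97/40

2.425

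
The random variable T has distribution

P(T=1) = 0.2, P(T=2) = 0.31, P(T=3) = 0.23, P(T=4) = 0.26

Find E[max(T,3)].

3.26

E[max(T,3)] = Σ max(t,3)·P(T=t)
 = 3·0.2 + 3·0.31 + 3·0.23 + 4·0.26
 = 0.6 + 0.93 + 0.69 + 1.04
 = 3.26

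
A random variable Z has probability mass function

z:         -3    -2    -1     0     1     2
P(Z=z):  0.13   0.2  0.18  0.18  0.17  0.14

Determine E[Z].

-0.52

E[Z] = Σ z·P(Z=z)
 = (-3)·0.13 + (-2)·0.2 + (-1)·0.18 + 0·0.18 + 1·0.17 + 2·0.14
 = (-0.39) + (-0.4) + (-0.18) + 0 + 0.17 + 0.28
 = -0.52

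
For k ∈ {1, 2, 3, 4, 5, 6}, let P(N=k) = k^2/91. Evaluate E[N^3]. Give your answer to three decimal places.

E[N^3] = Σ n^3·P(N=n)
 = 1·1/91 + 8·4/91 + 27·9/91 + 64·16/91 + 125·25/91 + 216·36/91
 = 1/91 + 32/91 + 243/91 + 1024/91 + 3125/91 + 7776/91
 = 1743/13

134.077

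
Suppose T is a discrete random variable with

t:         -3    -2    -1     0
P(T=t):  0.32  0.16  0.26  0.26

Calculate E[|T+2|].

1.1

E[|T+2|] = Σ |t+2|·P(T=t)
 = 1·0.32 + 0·0.16 + 1·0.26 + 2·0.26
 = 0.32 + 0 + 0.26 + 0.52
 = 1.1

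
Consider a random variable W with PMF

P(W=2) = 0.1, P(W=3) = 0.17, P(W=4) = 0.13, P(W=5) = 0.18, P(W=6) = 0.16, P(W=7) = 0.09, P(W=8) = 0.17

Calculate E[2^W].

E[2^W] = Σ 2^w·P(W=w)
 = 4·0.1 + 8·0.17 + 16·0.13 + 32·0.18 + 64·0.16 + 128·0.09 + 256·0.17
 = 0.4 + 1.36 + 2.08 + 5.76 + 10.24 + 11.52 + 43.52
 = 74.88

74.88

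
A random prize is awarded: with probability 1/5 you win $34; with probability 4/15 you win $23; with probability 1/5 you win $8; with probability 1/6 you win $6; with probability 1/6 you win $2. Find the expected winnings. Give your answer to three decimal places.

E[payout] = 34·1/5 + 23·4/15 + 8·1/5 + 6·1/6 + 2·1/6
 = 34/5 + 92/15 + 8/5 + 1 + 1/3
 = 238/15

15.867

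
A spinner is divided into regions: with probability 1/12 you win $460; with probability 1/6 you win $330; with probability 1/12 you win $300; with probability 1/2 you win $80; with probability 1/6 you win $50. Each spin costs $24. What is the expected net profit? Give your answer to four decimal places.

E[payout] = 460·1/12 + 330·1/6 + 300·1/12 + 80·1/2 + 50·1/6
 = 115/3 + 55 + 25 + 40 + 25/3
 = 500/3
Net = 500/3 - 24 = 428/3

142.6667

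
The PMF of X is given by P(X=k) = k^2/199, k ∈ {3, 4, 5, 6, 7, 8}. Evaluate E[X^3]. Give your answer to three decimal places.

310.266

E[X^3] = Σ x^3·P(X=x)
 = 27·9/199 + 64·16/199 + 125·25/199 + 216·36/199 + 343·49/199 + 512·64/199
 = 243/199 + 1024/199 + 3125/199 + 7776/199 + 16807/199 + 32768/199
 = 61743/199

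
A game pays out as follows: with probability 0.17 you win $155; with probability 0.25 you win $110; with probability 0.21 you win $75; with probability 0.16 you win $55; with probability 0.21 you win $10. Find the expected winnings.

80.5

E[payout] = 155·0.17 + 110·0.25 + 75·0.21 + 55·0.16 + 10·0.21
 = 26.35 + 27.5 + 15.75 + 8.8 + 2.1
 = 80.5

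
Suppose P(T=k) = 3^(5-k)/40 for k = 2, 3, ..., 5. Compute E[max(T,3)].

E[max(T,3)] = Σ max(t,3)·P(T=t)
 = 3·27/40 + 3·9/40 + 4·3/40 + 5·1/40
 = 81/40 + 27/40 + 3/10 + 1/8
 = 25/8

3.125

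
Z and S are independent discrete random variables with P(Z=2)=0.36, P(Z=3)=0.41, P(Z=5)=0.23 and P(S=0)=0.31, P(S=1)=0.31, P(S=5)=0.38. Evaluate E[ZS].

6.851

E[ZS] = Σ_z Σ_s zs · P(Z=z)P(S=s)
 = 0·0.1116 + 2·0.1116 + 10·0.1368 + 0·0.1271 + 3·0.1271 + 15·0.1558 + 0·0.0713 + 5·0.0713 + 25·0.0874
 = 0 + 0.2232 + 1.368 + 0 + 0.3813 + 2.337 + 0 + 0.3565 + 2.185
 = 6.851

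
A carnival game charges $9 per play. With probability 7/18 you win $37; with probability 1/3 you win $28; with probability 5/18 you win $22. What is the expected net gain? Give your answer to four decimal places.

20.8333

E[payout] = 37·7/18 + 28·1/3 + 22·5/18
 = 259/18 + 28/3 + 55/9
 = 179/6
Net = 179/6 - 9 = 125/6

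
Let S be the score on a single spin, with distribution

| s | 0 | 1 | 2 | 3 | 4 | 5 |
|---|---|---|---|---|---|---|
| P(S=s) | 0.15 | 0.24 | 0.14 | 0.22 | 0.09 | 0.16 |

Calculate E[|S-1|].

E[|S-1|] = Σ |s-1|·P(S=s)
 = 1·0.15 + 0·0.24 + 1·0.14 + 2·0.22 + 3·0.09 + 4·0.16
 = 0.15 + 0 + 0.14 + 0.44 + 0.27 + 0.64
 = 1.64

1.64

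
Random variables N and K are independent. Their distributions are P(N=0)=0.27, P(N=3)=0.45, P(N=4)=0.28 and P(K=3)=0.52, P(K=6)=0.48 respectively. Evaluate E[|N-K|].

2.2612

E[|N-K|] = Σ_n Σ_k |n-k| · P(N=n)P(K=k)
 = 3·0.1404 + 6·0.1296 + 0·0.234 + 3·0.216 + 1·0.1456 + 2·0.1344
 = 0.4212 + 0.7776 + 0 + 0.648 + 0.1456 + 0.2688
 = 2.2612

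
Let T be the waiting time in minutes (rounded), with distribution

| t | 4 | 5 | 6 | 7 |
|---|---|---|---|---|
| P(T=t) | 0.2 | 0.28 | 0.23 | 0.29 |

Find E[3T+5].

E[3T+5] = Σ (3t+5)·P(T=t)
 = 17·0.2 + 20·0.28 + 23·0.23 + 26·0.29
 = 3.4 + 5.6 + 5.29 + 7.54
 = 21.83

21.83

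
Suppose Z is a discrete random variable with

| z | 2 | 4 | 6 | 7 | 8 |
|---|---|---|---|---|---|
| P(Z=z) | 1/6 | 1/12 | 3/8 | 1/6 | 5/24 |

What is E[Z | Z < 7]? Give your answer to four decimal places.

4.6667

P(Z < 7) = 1/6 + 1/12 + 3/8 = 5/8.
E[Z | Z < 7] = [2·1/6 + 4·1/12 + 6·3/8] / (5/8)
 = 35/12 / (5/8)
 = 14/3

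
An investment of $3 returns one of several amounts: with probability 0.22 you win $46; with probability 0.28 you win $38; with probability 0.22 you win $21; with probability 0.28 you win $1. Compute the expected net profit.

22.66

E[payout] = 46·0.22 + 38·0.28 + 21·0.22 + 1·0.28
 = 10.12 + 10.64 + 4.62 + 0.28
 = 25.66
Net = 25.66 - 3 = 22.66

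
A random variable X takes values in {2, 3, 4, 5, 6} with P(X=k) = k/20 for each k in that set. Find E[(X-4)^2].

2

E[(X-4)^2] = Σ (x-4)^2·P(X=x)
 = 4·1/10 + 1·3/20 + 0·1/5 + 1·1/4 + 4·3/10
 = 2/5 + 3/20 + 0 + 1/4 + 6/5
 = 2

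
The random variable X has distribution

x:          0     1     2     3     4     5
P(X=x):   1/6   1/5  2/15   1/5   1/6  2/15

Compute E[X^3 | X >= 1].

P(X >= 1) = 1/5 + 2/15 + 1/5 + 1/6 + 2/15 = 5/6.
E[X^3 | X >= 1] = [1·1/5 + 8·2/15 + 27·1/5 + 64·1/6 + 125·2/15] / (5/6)
 = 34 / (5/6)
 = 204/5

40.8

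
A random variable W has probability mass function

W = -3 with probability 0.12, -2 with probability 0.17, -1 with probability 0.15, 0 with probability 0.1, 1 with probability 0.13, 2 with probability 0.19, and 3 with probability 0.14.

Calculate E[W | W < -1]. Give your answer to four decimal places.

P(W < -1) = 0.12 + 0.17 = 0.29.
E[W | W < -1] = [(-3)·0.12 + (-2)·0.17] / 0.29
 = -0.7 / 0.29
 = -70/29

-2.4138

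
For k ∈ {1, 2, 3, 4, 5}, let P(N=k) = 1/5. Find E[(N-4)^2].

3

E[(N-4)^2] = Σ (n-4)^2·P(N=n)
 = 9·1/5 + 4·1/5 + 1·1/5 + 0·1/5 + 1·1/5
 = 9/5 + 4/5 + 1/5 + 0 + 1/5
 = 3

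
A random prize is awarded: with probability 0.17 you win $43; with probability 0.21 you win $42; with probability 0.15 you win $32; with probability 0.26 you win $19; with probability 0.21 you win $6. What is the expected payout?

E[payout] = 43·0.17 + 42·0.21 + 32·0.15 + 19·0.26 + 6·0.21
 = 7.31 + 8.82 + 4.8 + 4.94 + 1.26
 = 27.13

27.13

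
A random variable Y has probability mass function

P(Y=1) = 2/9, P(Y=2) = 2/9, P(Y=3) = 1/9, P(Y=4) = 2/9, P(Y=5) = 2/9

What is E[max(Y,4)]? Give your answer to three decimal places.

4.222

E[max(Y,4)] = Σ max(y,4)·P(Y=y)
 = 4·2/9 + 4·2/9 + 4·1/9 + 4·2/9 + 5·2/9
 = 8/9 + 8/9 + 4/9 + 8/9 + 10/9
 = 38/9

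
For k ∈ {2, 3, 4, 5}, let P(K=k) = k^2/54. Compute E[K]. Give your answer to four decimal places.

4.1481

E[K] = Σ k·P(K=k)
 = 2·2/27 + 3·1/6 + 4·8/27 + 5·25/54
 = 4/27 + 1/2 + 32/27 + 125/54
 = 112/27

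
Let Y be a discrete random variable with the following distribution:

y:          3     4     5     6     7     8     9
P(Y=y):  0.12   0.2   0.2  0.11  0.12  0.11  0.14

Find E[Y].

5.8

E[Y] = Σ y·P(Y=y)
 = 3·0.12 + 4·0.2 + 5·0.2 + 6·0.11 + 7·0.12 + 8·0.11 + 9·0.14
 = 0.36 + 0.8 + 1 + 0.66 + 0.84 + 0.88 + 1.26
 = 5.8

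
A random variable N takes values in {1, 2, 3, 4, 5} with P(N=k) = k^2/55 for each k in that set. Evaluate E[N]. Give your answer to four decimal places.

E[N] = Σ n·P(N=n)
 = 1·1/55 + 2·4/55 + 3·9/55 + 4·16/55 + 5·5/11
 = 1/55 + 8/55 + 27/55 + 64/55 + 25/11
 = 45/11

4.0909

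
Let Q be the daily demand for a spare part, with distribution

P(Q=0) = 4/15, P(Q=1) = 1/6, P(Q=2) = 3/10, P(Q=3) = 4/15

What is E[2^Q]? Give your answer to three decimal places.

3.933

E[2^Q] = Σ 2^q·P(Q=q)
 = 1·4/15 + 2·1/6 + 4·3/10 + 8·4/15
 = 4/15 + 1/3 + 6/5 + 32/15
 = 59/15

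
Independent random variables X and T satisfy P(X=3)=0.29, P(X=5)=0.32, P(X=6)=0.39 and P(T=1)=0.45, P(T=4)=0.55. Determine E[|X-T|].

2.479

E[|X-T|] = Σ_x Σ_t |x-t| · P(X=x)P(T=t)
 = 2·0.1305 + 1·0.1595 + 4·0.144 + 1·0.176 + 5·0.1755 + 2·0.2145
 = 0.261 + 0.1595 + 0.576 + 0.176 + 0.8775 + 0.429
 = 2.479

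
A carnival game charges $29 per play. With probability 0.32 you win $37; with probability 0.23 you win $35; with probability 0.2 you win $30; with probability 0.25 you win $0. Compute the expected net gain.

-3.11

E[payout] = 37·0.32 + 35·0.23 + 30·0.2 + 0·0.25
 = 11.84 + 8.05 + 6 + 0
 = 25.89
Net = 25.89 - 29 = -3.11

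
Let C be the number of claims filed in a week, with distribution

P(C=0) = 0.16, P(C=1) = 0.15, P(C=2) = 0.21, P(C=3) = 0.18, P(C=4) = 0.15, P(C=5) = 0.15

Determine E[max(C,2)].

2.93

E[max(C,2)] = Σ max(c,2)·P(C=c)
 = 2·0.16 + 2·0.15 + 2·0.21 + 3·0.18 + 4·0.15 + 5·0.15
 = 0.32 + 0.3 + 0.42 + 0.54 + 0.6 + 0.75
 = 2.93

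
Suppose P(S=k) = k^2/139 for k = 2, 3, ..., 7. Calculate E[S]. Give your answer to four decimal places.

E[S] = Σ s·P(S=s)
 = 2·4/139 + 3·9/139 + 4·16/139 + 5·25/139 + 6·36/139 + 7·49/139
 = 8/139 + 27/139 + 64/139 + 125/139 + 216/139 + 343/139
 = 783/139

5.6331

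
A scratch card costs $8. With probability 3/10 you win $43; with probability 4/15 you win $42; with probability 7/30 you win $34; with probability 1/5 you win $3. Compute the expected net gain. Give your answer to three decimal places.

24.633

E[payout] = 43·3/10 + 42·4/15 + 34·7/30 + 3·1/5
 = 129/10 + 56/5 + 119/15 + 3/5
 = 979/30
Net = 979/30 - 8 = 739/30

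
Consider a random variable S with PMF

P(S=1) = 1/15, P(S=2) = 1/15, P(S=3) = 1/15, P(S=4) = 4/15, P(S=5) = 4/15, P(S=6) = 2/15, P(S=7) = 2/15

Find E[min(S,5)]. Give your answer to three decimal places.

4.133

E[min(S,5)] = Σ min(s,5)·P(S=s)
 = 1·1/15 + 2·1/15 + 3·1/15 + 4·4/15 + 5·4/15 + 5·2/15 + 5·2/15
 = 1/15 + 2/15 + 1/5 + 16/15 + 4/3 + 2/3 + 2/3
 = 62/15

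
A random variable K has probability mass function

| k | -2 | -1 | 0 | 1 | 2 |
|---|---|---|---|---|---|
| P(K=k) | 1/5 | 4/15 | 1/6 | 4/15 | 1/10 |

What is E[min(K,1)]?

E[min(K,1)] = Σ min(k,1)·P(K=k)
 = (-2)·1/5 + (-1)·4/15 + 0·1/6 + 1·4/15 + 1·1/10
 = (-2/5) + (-4/15) + 0 + 4/15 + 1/10
 = -3/10

-0.3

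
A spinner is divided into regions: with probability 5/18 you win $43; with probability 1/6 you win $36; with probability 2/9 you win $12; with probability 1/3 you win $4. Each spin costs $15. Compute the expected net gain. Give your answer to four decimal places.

E[payout] = 43·5/18 + 36·1/6 + 12·2/9 + 4·1/3
 = 215/18 + 6 + 8/3 + 4/3
 = 395/18
Net = 395/18 - 15 = 125/18

6.9444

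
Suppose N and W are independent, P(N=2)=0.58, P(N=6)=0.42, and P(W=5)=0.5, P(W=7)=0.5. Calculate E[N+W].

9.68

E[N+W] = Σ_n Σ_w (n+w) · P(N=n)P(W=w)
 = 7·0.29 + 9·0.29 + 11·0.21 + 13·0.21
 = 2.03 + 2.61 + 2.31 + 2.73
 = 9.68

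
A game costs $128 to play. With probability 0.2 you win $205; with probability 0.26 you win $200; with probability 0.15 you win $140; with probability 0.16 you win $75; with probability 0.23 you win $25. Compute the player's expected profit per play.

E[payout] = 205·0.2 + 200·0.26 + 140·0.15 + 75·0.16 + 25·0.23
 = 41 + 52 + 21 + 12 + 5.75
 = 131.75
Net = 131.75 - 128 = 3.75

3.75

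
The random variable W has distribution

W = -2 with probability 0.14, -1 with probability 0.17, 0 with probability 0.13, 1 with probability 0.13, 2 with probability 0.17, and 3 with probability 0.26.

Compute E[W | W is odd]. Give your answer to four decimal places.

P(W is odd) = 0.17 + 0.13 + 0.26 = 0.56.
E[W | W is odd] = [(-1)·0.17 + 1·0.13 + 3·0.26] / 0.56
 = 0.74 / 0.56
 = 37/28

1.3214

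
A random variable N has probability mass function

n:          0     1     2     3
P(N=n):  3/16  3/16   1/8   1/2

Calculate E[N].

1.9375

E[N] = Σ n·P(N=n)
 = 0·3/16 + 1·3/16 + 2·1/8 + 3·1/2
 = 0 + 3/16 + 1/4 + 3/2
 = 31/16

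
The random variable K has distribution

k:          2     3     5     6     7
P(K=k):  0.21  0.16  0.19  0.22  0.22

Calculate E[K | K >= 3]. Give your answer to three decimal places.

P(K >= 3) = 0.16 + 0.19 + 0.22 + 0.22 = 0.79.
E[K | K >= 3] = [3·0.16 + 5·0.19 + 6·0.22 + 7·0.22] / 0.79
 = 4.29 / 0.79
 = 429/79

5.430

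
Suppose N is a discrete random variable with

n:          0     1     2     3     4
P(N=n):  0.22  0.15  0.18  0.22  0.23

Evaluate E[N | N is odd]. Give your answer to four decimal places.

P(N is odd) = 0.15 + 0.22 = 0.37.
E[N | N is odd] = [1·0.15 + 3·0.22] / 0.37
 = 0.81 / 0.37
 = 81/37

2.1892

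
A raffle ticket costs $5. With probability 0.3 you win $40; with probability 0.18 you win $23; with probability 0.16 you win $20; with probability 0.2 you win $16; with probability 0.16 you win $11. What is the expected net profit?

19.3

E[payout] = 40·0.3 + 23·0.18 + 20·0.16 + 16·0.2 + 11·0.16
 = 12 + 4.14 + 3.2 + 3.2 + 1.76
 = 24.3
Net = 24.3 - 5 = 19.3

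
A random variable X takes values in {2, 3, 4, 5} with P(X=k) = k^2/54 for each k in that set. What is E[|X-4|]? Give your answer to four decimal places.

0.7778

E[|X-4|] = Σ |x-4|·P(X=x)
 = 2·2/27 + 1·1/6 + 0·8/27 + 1·25/54
 = 4/27 + 1/6 + 0 + 25/54
 = 7/9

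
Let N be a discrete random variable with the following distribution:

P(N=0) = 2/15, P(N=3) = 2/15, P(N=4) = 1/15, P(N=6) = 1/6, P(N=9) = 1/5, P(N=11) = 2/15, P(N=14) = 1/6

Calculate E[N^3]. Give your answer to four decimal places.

E[N^3] = Σ n^3·P(N=n)
 = 0·2/15 + 27·2/15 + 64·1/15 + 216·1/6 + 729·1/5 + 1331·2/15 + 2744·1/6
 = 0 + 18/5 + 64/15 + 36 + 729/5 + 2662/15 + 1372/3
 = 12367/15

824.4667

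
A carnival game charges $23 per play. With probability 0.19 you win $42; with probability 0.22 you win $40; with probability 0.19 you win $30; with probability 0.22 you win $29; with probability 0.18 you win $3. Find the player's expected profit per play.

E[payout] = 42·0.19 + 40·0.22 + 30·0.19 + 29·0.22 + 3·0.18
 = 7.98 + 8.8 + 5.7 + 6.38 + 0.54
 = 29.4
Net = 29.4 - 23 = 6.4

6.4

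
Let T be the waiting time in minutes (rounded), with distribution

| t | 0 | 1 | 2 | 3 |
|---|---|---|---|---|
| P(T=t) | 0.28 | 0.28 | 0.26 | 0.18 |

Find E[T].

1.34

E[T] = Σ t·P(T=t)
 = 0·0.28 + 1·0.28 + 2·0.26 + 3·0.18
 = 0 + 0.28 + 0.52 + 0.54
 = 1.34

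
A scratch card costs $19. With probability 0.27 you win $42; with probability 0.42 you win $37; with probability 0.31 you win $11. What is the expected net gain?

E[payout] = 42·0.27 + 37·0.42 + 11·0.31
 = 11.34 + 15.54 + 3.41
 = 30.29
Net = 30.29 - 19 = 11.29

11.29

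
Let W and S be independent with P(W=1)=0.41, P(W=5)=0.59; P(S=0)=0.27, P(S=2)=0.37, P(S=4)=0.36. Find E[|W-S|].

2.369

E[|W-S|] = Σ_w Σ_s |w-s| · P(W=w)P(S=s)
 = 1·0.1107 + 1·0.1517 + 3·0.1476 + 5·0.1593 + 3·0.2183 + 1·0.2124
 = 0.1107 + 0.1517 + 0.4428 + 0.7965 + 0.6549 + 0.2124
 = 2.369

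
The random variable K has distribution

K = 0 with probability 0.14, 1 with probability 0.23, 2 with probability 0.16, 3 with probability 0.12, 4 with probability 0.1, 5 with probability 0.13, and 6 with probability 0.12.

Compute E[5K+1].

14.4

E[5K+1] = Σ (5k+1)·P(K=k)
 = 1·0.14 + 6·0.23 + 11·0.16 + 16·0.12 + 21·0.1 + 26·0.13 + 31·0.12
 = 0.14 + 1.38 + 1.76 + 1.92 + 2.1 + 3.38 + 3.72
 = 14.4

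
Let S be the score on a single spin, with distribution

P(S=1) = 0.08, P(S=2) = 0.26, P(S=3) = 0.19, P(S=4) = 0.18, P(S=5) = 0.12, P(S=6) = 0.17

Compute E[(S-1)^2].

E[(S-1)^2] = Σ (s-1)^2·P(S=s)
 = 0·0.08 + 1·0.26 + 4·0.19 + 9·0.18 + 16·0.12 + 25·0.17
 = 0 + 0.26 + 0.76 + 1.62 + 1.92 + 4.25
 = 8.81

8.81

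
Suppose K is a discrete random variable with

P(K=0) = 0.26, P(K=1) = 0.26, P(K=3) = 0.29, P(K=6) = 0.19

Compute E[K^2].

9.71

E[K^2] = Σ k^2·P(K=k)
 = 0·0.26 + 1·0.26 + 9·0.29 + 36·0.19
 = 0 + 0.26 + 2.61 + 6.84
 = 9.71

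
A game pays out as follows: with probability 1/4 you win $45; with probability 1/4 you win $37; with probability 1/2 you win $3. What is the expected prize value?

22

E[payout] = 45·1/4 + 37·1/4 + 3·1/2
 = 45/4 + 37/4 + 3/2
 = 22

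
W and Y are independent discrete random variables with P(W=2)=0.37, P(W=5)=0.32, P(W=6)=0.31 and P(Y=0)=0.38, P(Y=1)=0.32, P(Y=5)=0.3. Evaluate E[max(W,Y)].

4.533

E[max(W,Y)] = Σ_w Σ_y max(w,y) · P(W=w)P(Y=y)
 = 2·0.1406 + 2·0.1184 + 5·0.111 + 5·0.1216 + 5·0.1024 + 5·0.096 + 6·0.1178 + 6·0.0992 + 6·0.093
 = 0.2812 + 0.2368 + 0.555 + 0.608 + 0.512 + 0.48 + 0.7068 + 0.5952 + 0.558
 = 4.533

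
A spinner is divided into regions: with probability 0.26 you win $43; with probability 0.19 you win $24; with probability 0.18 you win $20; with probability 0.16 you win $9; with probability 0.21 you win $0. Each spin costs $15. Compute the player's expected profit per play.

E[payout] = 43·0.26 + 24·0.19 + 20·0.18 + 9·0.16 + 0·0.21
 = 11.18 + 4.56 + 3.6 + 1.44 + 0
 = 20.78
Net = 20.78 - 15 = 5.78

5.78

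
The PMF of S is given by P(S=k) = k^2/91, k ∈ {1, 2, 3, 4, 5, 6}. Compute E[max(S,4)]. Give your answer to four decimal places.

5.0659

E[max(S,4)] = Σ max(s,4)·P(S=s)
 = 4·1/91 + 4·4/91 + 4·9/91 + 4·16/91 + 5·25/91 + 6·36/91
 = 4/91 + 16/91 + 36/91 + 64/91 + 125/91 + 216/91
 = 461/91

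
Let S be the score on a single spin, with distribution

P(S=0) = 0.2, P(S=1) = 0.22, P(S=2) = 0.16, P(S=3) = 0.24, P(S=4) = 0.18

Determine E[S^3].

19.5

E[S^3] = Σ s^3·P(S=s)
 = 0·0.2 + 1·0.22 + 8·0.16 + 27·0.24 + 64·0.18
 = 0 + 0.22 + 1.28 + 6.48 + 11.52
 = 19.5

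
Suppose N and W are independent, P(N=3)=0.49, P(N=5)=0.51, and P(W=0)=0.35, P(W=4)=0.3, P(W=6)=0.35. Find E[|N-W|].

E[|N-W|] = Σ_n Σ_w |n-w| · P(N=n)P(W=w)
 = 3·0.1715 + 1·0.147 + 3·0.1715 + 5·0.1785 + 1·0.153 + 1·0.1785
 = 0.5145 + 0.147 + 0.5145 + 0.8925 + 0.153 + 0.1785
 = 2.4

2.4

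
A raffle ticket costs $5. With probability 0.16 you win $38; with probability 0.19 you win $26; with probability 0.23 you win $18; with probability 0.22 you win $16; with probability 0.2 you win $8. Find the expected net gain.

E[payout] = 38·0.16 + 26·0.19 + 18·0.23 + 16·0.22 + 8·0.2
 = 6.08 + 4.94 + 4.14 + 3.52 + 1.6
 = 20.28
Net = 20.28 - 5 = 15.28

15.28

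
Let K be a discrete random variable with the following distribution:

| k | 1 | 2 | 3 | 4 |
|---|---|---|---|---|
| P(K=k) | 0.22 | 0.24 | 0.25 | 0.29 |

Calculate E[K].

E[K] = Σ k·P(K=k)
 = 1·0.22 + 2·0.24 + 3·0.25 + 4·0.29
 = 0.22 + 0.48 + 0.75 + 1.16
 = 2.61

2.61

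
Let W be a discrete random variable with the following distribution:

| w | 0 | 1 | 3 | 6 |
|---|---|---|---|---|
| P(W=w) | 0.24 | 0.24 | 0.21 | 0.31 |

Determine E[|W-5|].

2.89

E[|W-5|] = Σ |w-5|·P(W=w)
 = 5·0.24 + 4·0.24 + 2·0.21 + 1·0.31
 = 1.2 + 0.96 + 0.42 + 0.31
 = 2.89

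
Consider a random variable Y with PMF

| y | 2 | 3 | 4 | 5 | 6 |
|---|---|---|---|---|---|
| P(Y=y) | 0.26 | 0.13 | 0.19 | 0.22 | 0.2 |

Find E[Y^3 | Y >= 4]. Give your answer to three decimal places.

135.836

P(Y >= 4) = 0.19 + 0.22 + 0.2 = 0.61.
E[Y^3 | Y >= 4] = [64·0.19 + 125·0.22 + 216·0.2] / 0.61
 = 82.86 / 0.61
 = 8286/61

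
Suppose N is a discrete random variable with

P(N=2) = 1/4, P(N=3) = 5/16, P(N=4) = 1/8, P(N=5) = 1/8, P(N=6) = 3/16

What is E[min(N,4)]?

3.1875

E[min(N,4)] = Σ min(n,4)·P(N=n)
 = 2·1/4 + 3·5/16 + 4·1/8 + 4·1/8 + 4·3/16
 = 1/2 + 15/16 + 1/2 + 1/2 + 3/4
 = 51/16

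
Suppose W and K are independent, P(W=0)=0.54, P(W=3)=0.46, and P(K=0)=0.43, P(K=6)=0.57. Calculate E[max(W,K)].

4.0134

E[max(W,K)] = Σ_w Σ_k max(w,k) · P(W=w)P(K=k)
 = 0·0.2322 + 6·0.3078 + 3·0.1978 + 6·0.2622
 = 0 + 1.8468 + 0.5934 + 1.5732
 = 4.0134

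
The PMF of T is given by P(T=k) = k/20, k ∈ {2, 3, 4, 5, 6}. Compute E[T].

4.5

E[T] = Σ t·P(T=t)
 = 2·1/10 + 3·3/20 + 4·1/5 + 5·1/4 + 6·3/10
 = 1/5 + 9/20 + 4/5 + 5/4 + 9/5
 = 9/2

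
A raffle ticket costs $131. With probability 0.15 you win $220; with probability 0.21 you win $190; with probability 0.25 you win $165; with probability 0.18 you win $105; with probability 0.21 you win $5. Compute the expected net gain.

E[payout] = 220·0.15 + 190·0.21 + 165·0.25 + 105·0.18 + 5·0.21
 = 33 + 39.9 + 41.25 + 18.9 + 1.05
 = 134.1
Net = 134.1 - 131 = 3.1

3.1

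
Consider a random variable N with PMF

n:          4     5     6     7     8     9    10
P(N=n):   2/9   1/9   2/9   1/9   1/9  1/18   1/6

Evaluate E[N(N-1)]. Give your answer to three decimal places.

41.444

E[N(N-1)] = Σ n(n-1)·P(N=n)
 = 12·2/9 + 20·1/9 + 30·2/9 + 42·1/9 + 56·1/9 + 72·1/18 + 90·1/6
 = 8/3 + 20/9 + 20/3 + 14/3 + 56/9 + 4 + 15
 = 373/9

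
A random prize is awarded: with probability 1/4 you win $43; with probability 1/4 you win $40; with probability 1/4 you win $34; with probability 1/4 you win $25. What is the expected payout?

E[payout] = 43·1/4 + 40·1/4 + 34·1/4 + 25·1/4
 = 43/4 + 10 + 17/2 + 25/4
 = 71/2

35.5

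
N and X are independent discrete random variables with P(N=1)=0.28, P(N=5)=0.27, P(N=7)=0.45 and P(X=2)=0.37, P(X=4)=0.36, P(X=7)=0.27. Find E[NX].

E[NX] = Σ_n Σ_x nx · P(N=n)P(X=x)
 = 2·0.1036 + 4·0.1008 + 7·0.0756 + 10·0.0999 + 20·0.0972 + 35·0.0729 + 14·0.1665 + 28·0.162 + 49·0.1215
 = 0.2072 + 0.4032 + 0.5292 + 0.999 + 1.944 + 2.5515 + 2.331 + 4.536 + 5.9535
 = 19.4546

19.4546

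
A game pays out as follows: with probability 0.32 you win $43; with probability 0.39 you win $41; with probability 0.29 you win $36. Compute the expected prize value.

40.19

E[payout] = 43·0.32 + 41·0.39 + 36·0.29
 = 13.76 + 15.99 + 10.44
 = 40.19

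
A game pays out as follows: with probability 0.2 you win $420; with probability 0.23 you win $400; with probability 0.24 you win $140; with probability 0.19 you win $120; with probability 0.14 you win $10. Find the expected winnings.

E[payout] = 420·0.2 + 400·0.23 + 140·0.24 + 120·0.19 + 10·0.14
 = 84 + 92 + 33.6 + 22.8 + 1.4
 = 233.8

233.8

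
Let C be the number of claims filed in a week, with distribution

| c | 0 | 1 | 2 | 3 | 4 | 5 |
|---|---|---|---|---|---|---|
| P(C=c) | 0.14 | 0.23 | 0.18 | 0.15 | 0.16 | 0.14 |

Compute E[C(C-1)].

5.98

E[C(C-1)] = Σ c(c-1)·P(C=c)
 = 0·0.14 + 0·0.23 + 2·0.18 + 6·0.15 + 12·0.16 + 20·0.14
 = 0 + 0 + 0.36 + 0.9 + 1.92 + 2.8
 = 5.98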